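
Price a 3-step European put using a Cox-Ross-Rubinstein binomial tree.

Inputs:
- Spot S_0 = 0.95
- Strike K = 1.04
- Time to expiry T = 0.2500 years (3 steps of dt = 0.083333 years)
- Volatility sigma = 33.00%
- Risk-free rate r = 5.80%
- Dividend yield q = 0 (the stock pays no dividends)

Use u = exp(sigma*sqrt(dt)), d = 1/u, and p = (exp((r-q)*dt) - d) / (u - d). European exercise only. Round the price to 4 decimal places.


dt = T/N = 0.083333
u = exp(sigma*sqrt(dt)) = 1.099948; d = 1/u = 0.909134
p = (exp((r-q)*dt) - d) / (u - d) = 0.501594
Discount per step: exp(-r*dt) = 0.995178
Stock lattice S(k, i) with i counting down-moves:
  k=0: S(0,0) = 0.9500
  k=1: S(1,0) = 1.0450; S(1,1) = 0.8637
  k=2: S(2,0) = 1.1494; S(2,1) = 0.9500; S(2,2) = 0.7852
  k=3: S(3,0) = 1.2643; S(3,1) = 1.0450; S(3,2) = 0.8637; S(3,3) = 0.7139
Terminal payoffs V(N, i) = max(K - S_T, 0):
  V(3,0) = 0.000000; V(3,1) = 0.000000; V(3,2) = 0.176323; V(3,3) = 0.326149
Backward induction: V(k, i) = exp(-r*dt) * [p * V(k+1, i) + (1-p) * V(k+1, i+1)].
  V(2,0) = exp(-r*dt) * [p*0.000000 + (1-p)*0.000000] = 0.000000
  V(2,1) = exp(-r*dt) * [p*0.000000 + (1-p)*0.176323] = 0.087457
  V(2,2) = exp(-r*dt) * [p*0.176323 + (1-p)*0.326149] = 0.249787
  V(1,0) = exp(-r*dt) * [p*0.000000 + (1-p)*0.087457] = 0.043379
  V(1,1) = exp(-r*dt) * [p*0.087457 + (1-p)*0.249787] = 0.167551
  V(0,0) = exp(-r*dt) * [p*0.043379 + (1-p)*0.167551] = 0.104760

Answer: Price = V(0,0) = 0.1048


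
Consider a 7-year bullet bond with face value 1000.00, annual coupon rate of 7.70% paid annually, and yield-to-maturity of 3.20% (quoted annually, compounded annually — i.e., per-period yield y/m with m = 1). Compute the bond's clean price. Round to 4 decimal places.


Coupon per period c = face * coupon_rate / m = 77.000000
Periods per year m = 1; per-period yield y/m = 0.032000
Number of cashflows N = 7
Cashflows (t years, CF_t, discount factor 1/(1+y/m)^(m*t), PV):
  t = 1.0000: CF_t = 77.000000, DF = 0.968992, PV = 74.612403
  t = 2.0000: CF_t = 77.000000, DF = 0.938946, PV = 72.298840
  t = 3.0000: CF_t = 77.000000, DF = 0.909831, PV = 70.057016
  t = 4.0000: CF_t = 77.000000, DF = 0.881620, PV = 67.884705
  t = 5.0000: CF_t = 77.000000, DF = 0.854283, PV = 65.779753
  t = 6.0000: CF_t = 77.000000, DF = 0.827793, PV = 63.740071
  t = 7.0000: CF_t = 1077.000000, DF = 0.802125, PV = 863.888758
Price P = sum_t PV_t = 1278.261546

Answer: Price = 1278.2615


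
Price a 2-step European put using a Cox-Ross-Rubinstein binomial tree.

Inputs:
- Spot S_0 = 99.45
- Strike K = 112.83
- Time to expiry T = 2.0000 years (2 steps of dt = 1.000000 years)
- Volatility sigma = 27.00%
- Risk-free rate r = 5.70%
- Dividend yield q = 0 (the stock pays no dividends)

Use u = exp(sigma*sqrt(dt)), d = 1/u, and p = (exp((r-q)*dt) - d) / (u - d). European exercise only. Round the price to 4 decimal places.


Answer: Price = V(0,0) = 16.2813

Derivation:
dt = T/N = 1.000000
u = exp(sigma*sqrt(dt)) = 1.309964; d = 1/u = 0.763379
p = (exp((r-q)*dt) - d) / (u - d) = 0.540220
Discount per step: exp(-r*dt) = 0.944594
Stock lattice S(k, i) with i counting down-moves:
  k=0: S(0,0) = 99.4500
  k=1: S(1,0) = 130.2760; S(1,1) = 75.9181
  k=2: S(2,0) = 170.6569; S(2,1) = 99.4500; S(2,2) = 57.9543
Terminal payoffs V(N, i) = max(K - S_T, 0):
  V(2,0) = 0.000000; V(2,1) = 13.380000; V(2,2) = 54.875686
Backward induction: V(k, i) = exp(-r*dt) * [p * V(k+1, i) + (1-p) * V(k+1, i+1)].
  V(1,0) = exp(-r*dt) * [p*0.000000 + (1-p)*13.380000] = 5.811003
  V(1,1) = exp(-r*dt) * [p*13.380000 + (1-p)*54.875686] = 30.660458
  V(0,0) = exp(-r*dt) * [p*5.811003 + (1-p)*30.660458] = 16.281285


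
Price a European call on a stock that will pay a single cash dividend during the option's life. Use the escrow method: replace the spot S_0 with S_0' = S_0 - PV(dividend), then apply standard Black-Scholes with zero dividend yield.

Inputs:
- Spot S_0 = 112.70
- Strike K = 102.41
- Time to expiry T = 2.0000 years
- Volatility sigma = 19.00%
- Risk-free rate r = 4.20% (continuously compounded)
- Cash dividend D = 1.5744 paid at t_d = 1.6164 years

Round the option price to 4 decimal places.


PV(D) = D * exp(-r * t_d) = 1.5744 * 0.93436437 = 1.47106326
S_0' = S_0 - PV(D) = 112.7000 - 1.47106326 = 111.22893674
d1 = (ln(S_0'/K) + (r + sigma^2/2)*T) / (sigma*sqrt(T)) = 0.75439438
d2 = d1 - sigma*sqrt(T) = 0.48569381
exp(-rT) = 0.91943126
N(d1) = 0.77469378; N(d2) = 0.68640786
C = S_0' * N(d1) - K * exp(-rT) * N(d2) = 111.22893674 * 0.77469378 - 102.4100 * 0.91943126 * 0.68640786 = 21.5369

Answer: Price = 21.5369


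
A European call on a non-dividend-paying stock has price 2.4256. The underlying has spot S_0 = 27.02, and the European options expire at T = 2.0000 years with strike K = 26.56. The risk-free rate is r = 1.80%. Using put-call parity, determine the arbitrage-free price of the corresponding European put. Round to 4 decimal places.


Answer: Put price = 1.0264

Derivation:
Put-call parity: C - P = S_0 * exp(-qT) - K * exp(-rT).
S_0 * exp(-qT) = 27.0200 * 1.00000000 = 27.02000000
K * exp(-rT) = 26.5600 * 0.96464029 = 25.62084619
P = C - S*exp(-qT) + K*exp(-rT)
P = 2.4256 - 27.02000000 + 25.62084619 = 1.0264


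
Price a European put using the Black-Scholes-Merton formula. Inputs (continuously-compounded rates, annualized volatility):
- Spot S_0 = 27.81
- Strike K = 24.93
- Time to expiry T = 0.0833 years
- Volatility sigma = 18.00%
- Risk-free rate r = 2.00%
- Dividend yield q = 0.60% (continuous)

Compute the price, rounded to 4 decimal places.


d1 = (ln(S/K) + (r - q + 0.5*sigma^2) * T) / (sigma * sqrt(T)) = 2.15278145
d2 = d1 - sigma * sqrt(T) = 2.10083032
exp(-rT) = 0.99833539; exp(-qT) = 0.99950032
P = K * exp(-rT) * N(-d2) - S_0 * exp(-qT) * N(-d1)
N(-d1) = 0.01566793; N(-d2) = 0.01782793
P = 24.9300 * 0.99833539 * 0.01782793 - 27.8100 * 0.99950032 * 0.01566793 = 0.0082

Answer: Price = 0.0082


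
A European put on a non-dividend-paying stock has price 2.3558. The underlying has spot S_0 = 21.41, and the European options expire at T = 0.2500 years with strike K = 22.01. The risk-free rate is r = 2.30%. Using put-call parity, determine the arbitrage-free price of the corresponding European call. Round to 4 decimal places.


Answer: Call price = 1.8820

Derivation:
Put-call parity: C - P = S_0 * exp(-qT) - K * exp(-rT).
S_0 * exp(-qT) = 21.4100 * 1.00000000 = 21.41000000
K * exp(-rT) = 22.0100 * 0.99426650 = 21.88380566
C = P + S*exp(-qT) - K*exp(-rT)
C = 2.3558 + 21.41000000 - 21.88380566 = 1.8820


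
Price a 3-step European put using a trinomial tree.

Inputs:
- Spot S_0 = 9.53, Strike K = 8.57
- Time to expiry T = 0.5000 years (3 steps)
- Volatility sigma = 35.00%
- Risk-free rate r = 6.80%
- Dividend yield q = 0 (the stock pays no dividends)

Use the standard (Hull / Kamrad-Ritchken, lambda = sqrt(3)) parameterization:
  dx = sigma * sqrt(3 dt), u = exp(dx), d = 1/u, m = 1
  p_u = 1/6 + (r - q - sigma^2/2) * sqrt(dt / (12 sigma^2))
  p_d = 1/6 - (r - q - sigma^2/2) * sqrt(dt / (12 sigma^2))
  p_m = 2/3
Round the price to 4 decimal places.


dt = T/N = 0.166667; dx = sigma*sqrt(3*dt) = 0.247487
u = exp(dx) = 1.280803; d = 1/u = 0.780760
p_u = 0.168940, p_m = 0.666667, p_d = 0.164394
Discount per step: exp(-r*dt) = 0.988731
Stock lattice S(k, j) with j the centered position index:
  k=0: S(0,+0) = 9.5300
  k=1: S(1,-1) = 7.4406; S(1,+0) = 9.5300; S(1,+1) = 12.2061
  k=2: S(2,-2) = 5.8094; S(2,-1) = 7.4406; S(2,+0) = 9.5300; S(2,+1) = 12.2061; S(2,+2) = 15.6336
  k=3: S(3,-3) = 4.5357; S(3,-2) = 5.8094; S(3,-1) = 7.4406; S(3,+0) = 9.5300; S(3,+1) = 12.2061; S(3,+2) = 15.6336; S(3,+3) = 20.0235
Terminal payoffs V(N, j) = max(K - S_T, 0):
  V(3,-3) = 4.034286; V(3,-2) = 2.760643; V(3,-1) = 1.129356; V(3,+0) = 0.000000; V(3,+1) = 0.000000; V(3,+2) = 0.000000; V(3,+3) = 0.000000
Backward induction: V(k, j) = exp(-r*dt) * [p_u * V(k+1, j+1) + p_m * V(k+1, j) + p_d * V(k+1, j-1)]
  V(2,-2) = exp(-r*dt) * [p_u*1.129356 + p_m*2.760643 + p_d*4.034286] = 2.664068
  V(2,-1) = exp(-r*dt) * [p_u*0.000000 + p_m*1.129356 + p_d*2.760643] = 1.193138
  V(2,+0) = exp(-r*dt) * [p_u*0.000000 + p_m*0.000000 + p_d*1.129356] = 0.183567
  V(2,+1) = exp(-r*dt) * [p_u*0.000000 + p_m*0.000000 + p_d*0.000000] = 0.000000
  V(2,+2) = exp(-r*dt) * [p_u*0.000000 + p_m*0.000000 + p_d*0.000000] = 0.000000
  V(1,-1) = exp(-r*dt) * [p_u*0.183567 + p_m*1.193138 + p_d*2.664068] = 1.250144
  V(1,+0) = exp(-r*dt) * [p_u*0.000000 + p_m*0.183567 + p_d*1.193138] = 0.314933
  V(1,+1) = exp(-r*dt) * [p_u*0.000000 + p_m*0.000000 + p_d*0.183567] = 0.029837
  V(0,+0) = exp(-r*dt) * [p_u*0.029837 + p_m*0.314933 + p_d*1.250144] = 0.415773

Answer: Price = V(0,0) = 0.4158


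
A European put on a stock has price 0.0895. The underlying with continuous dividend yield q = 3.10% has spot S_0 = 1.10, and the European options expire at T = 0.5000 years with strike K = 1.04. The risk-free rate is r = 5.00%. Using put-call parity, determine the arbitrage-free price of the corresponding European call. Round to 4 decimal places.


Answer: Call price = 0.1583

Derivation:
Put-call parity: C - P = S_0 * exp(-qT) - K * exp(-rT).
S_0 * exp(-qT) = 1.1000 * 0.98461951 = 1.08308146
K * exp(-rT) = 1.0400 * 0.97530991 = 1.01432231
C = P + S*exp(-qT) - K*exp(-rT)
C = 0.0895 + 1.08308146 - 1.01432231 = 0.1583


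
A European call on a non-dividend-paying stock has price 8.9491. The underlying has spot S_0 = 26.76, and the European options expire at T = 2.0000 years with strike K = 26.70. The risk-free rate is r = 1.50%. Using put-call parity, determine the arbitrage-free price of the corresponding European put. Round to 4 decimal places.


Answer: Put price = 8.1000

Derivation:
Put-call parity: C - P = S_0 * exp(-qT) - K * exp(-rT).
S_0 * exp(-qT) = 26.7600 * 1.00000000 = 26.76000000
K * exp(-rT) = 26.7000 * 0.97044553 = 25.91089575
P = C - S*exp(-qT) + K*exp(-rT)
P = 8.9491 - 26.76000000 + 25.91089575 = 8.1000


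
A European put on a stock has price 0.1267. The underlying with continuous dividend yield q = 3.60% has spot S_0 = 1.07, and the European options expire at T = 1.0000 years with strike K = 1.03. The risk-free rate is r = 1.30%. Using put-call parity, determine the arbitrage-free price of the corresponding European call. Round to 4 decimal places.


Put-call parity: C - P = S_0 * exp(-qT) - K * exp(-rT).
S_0 * exp(-qT) = 1.0700 * 0.96464029 = 1.03216511
K * exp(-rT) = 1.0300 * 0.98708414 = 1.01669666
C = P + S*exp(-qT) - K*exp(-rT)
C = 0.1267 + 1.03216511 - 1.01669666 = 0.1422

Answer: Call price = 0.1422


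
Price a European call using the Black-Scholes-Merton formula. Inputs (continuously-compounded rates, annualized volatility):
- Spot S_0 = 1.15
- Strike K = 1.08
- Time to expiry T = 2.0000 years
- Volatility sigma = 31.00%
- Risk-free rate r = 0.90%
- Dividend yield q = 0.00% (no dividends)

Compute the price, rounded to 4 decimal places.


d1 = (ln(S/K) + (r - q + 0.5*sigma^2) * T) / (sigma * sqrt(T)) = 0.40350912
d2 = d1 - sigma * sqrt(T) = -0.03489709
exp(-rT) = 0.98216103; exp(-qT) = 1.00000000
C = S_0 * exp(-qT) * N(d1) - K * exp(-rT) * N(d2)
N(d1) = 0.65671314; N(d2) = 0.48608090
C = 1.1500 * 1.00000000 * 0.65671314 - 1.0800 * 0.98216103 * 0.48608090 = 0.2396

Answer: Price = 0.2396


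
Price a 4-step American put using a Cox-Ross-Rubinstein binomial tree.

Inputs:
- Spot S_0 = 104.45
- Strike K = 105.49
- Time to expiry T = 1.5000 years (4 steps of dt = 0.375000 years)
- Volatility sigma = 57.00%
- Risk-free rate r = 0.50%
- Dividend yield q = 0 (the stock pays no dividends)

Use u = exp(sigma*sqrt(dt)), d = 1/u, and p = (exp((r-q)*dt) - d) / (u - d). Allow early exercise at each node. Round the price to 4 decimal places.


dt = T/N = 0.375000
u = exp(sigma*sqrt(dt)) = 1.417723; d = 1/u = 0.705356
p = (exp((r-q)*dt) - d) / (u - d) = 0.416247
Discount per step: exp(-r*dt) = 0.998127
Stock lattice S(k, i) with i counting down-moves:
  k=0: S(0,0) = 104.4500
  k=1: S(1,0) = 148.0812; S(1,1) = 73.6745
  k=2: S(2,0) = 209.9382; S(2,1) = 104.4500; S(2,2) = 51.9667
  k=3: S(3,0) = 297.6342; S(3,1) = 148.0812; S(3,2) = 73.6745; S(3,3) = 36.6551
  k=4: S(4,0) = 421.9630; S(4,1) = 209.9382; S(4,2) = 104.4500; S(4,3) = 51.9667; S(4,4) = 25.8549
Terminal payoffs V(N, i) = max(K - S_T, 0):
  V(4,0) = 0.000000; V(4,1) = 0.000000; V(4,2) = 1.040000; V(4,3) = 53.523259; V(4,4) = 79.635121
Backward induction: V(k, i) = exp(-r*dt) * [p * V(k+1, i) + (1-p) * V(k+1, i+1)]; then take max(V_cont, immediate exercise) for American.
  V(3,0) = exp(-r*dt) * [p*0.000000 + (1-p)*0.000000] = 0.000000; exercise = 0.000000; V(3,0) = max -> 0.000000
  V(3,1) = exp(-r*dt) * [p*0.000000 + (1-p)*1.040000] = 0.605966; exercise = 0.000000; V(3,1) = max -> 0.605966
  V(3,2) = exp(-r*dt) * [p*1.040000 + (1-p)*53.523259] = 31.617932; exercise = 31.815540; V(3,2) = max -> 31.815540
  V(3,3) = exp(-r*dt) * [p*53.523259 + (1-p)*79.635121] = 68.637326; exercise = 68.834935; V(3,3) = max -> 68.834935
  V(2,0) = exp(-r*dt) * [p*0.000000 + (1-p)*0.605966] = 0.353072; exercise = 0.000000; V(2,0) = max -> 0.353072
  V(2,1) = exp(-r*dt) * [p*0.605966 + (1-p)*31.815540] = 18.789392; exercise = 1.040000; V(2,1) = max -> 18.789392
  V(2,2) = exp(-r*dt) * [p*31.815540 + (1-p)*68.834935] = 53.325651; exercise = 53.523259; V(2,2) = max -> 53.523259
  V(1,0) = exp(-r*dt) * [p*0.353072 + (1-p)*18.789392] = 11.094511; exercise = 0.000000; V(1,0) = max -> 11.094511
  V(1,1) = exp(-r*dt) * [p*18.789392 + (1-p)*53.523259] = 38.992219; exercise = 31.815540; V(1,1) = max -> 38.992219
  V(0,0) = exp(-r*dt) * [p*11.094511 + (1-p)*38.992219] = 27.328598; exercise = 1.040000; V(0,0) = max -> 27.328598

Answer: Price = V(0,0) = 27.3286


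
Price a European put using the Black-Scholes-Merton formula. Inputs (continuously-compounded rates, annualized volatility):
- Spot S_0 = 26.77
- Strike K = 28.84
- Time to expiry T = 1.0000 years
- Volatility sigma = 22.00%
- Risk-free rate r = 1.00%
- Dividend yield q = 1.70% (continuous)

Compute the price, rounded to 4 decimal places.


Answer: Price = 3.6825

Derivation:
d1 = (ln(S/K) + (r - q + 0.5*sigma^2) * T) / (sigma * sqrt(T)) = -0.26037025
d2 = d1 - sigma * sqrt(T) = -0.48037025
exp(-rT) = 0.99004983; exp(-qT) = 0.98314368
P = K * exp(-rT) * N(-d2) - S_0 * exp(-qT) * N(-d1)
N(-d1) = 0.60271091; N(-d2) = 0.68451793
P = 28.8400 * 0.99004983 * 0.68451793 - 26.7700 * 0.98314368 * 0.60271091 = 3.6825


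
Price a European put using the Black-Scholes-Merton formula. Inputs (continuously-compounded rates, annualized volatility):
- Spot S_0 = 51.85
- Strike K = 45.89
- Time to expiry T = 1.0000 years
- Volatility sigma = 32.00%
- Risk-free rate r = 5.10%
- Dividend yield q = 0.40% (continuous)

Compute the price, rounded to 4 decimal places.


d1 = (ln(S/K) + (r - q + 0.5*sigma^2) * T) / (sigma * sqrt(T)) = 0.68846158
d2 = d1 - sigma * sqrt(T) = 0.36846158
exp(-rT) = 0.95027867; exp(-qT) = 0.99600799
P = K * exp(-rT) * N(-d2) - S_0 * exp(-qT) * N(-d1)
N(-d1) = 0.24558108; N(-d2) = 0.35626454
P = 45.8900 * 0.95027867 * 0.35626454 - 51.8500 * 0.99600799 * 0.24558108 = 2.8535

Answer: Price = 2.8535


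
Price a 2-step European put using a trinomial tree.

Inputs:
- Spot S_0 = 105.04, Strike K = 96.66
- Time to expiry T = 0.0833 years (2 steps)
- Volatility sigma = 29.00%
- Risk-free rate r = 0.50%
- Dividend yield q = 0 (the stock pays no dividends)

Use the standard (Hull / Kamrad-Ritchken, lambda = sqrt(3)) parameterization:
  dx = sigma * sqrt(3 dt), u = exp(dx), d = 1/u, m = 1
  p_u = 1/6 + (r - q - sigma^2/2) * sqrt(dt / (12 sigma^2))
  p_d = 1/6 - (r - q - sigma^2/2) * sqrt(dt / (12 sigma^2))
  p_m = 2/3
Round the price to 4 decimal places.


dt = T/N = 0.041650; dx = sigma*sqrt(3*dt) = 0.102510
u = exp(dx) = 1.107948; d = 1/u = 0.902569
p_u = 0.159140, p_m = 0.666667, p_d = 0.174193
Discount per step: exp(-r*dt) = 0.999792
Stock lattice S(k, j) with j the centered position index:
  k=0: S(0,+0) = 105.0400
  k=1: S(1,-1) = 94.8059; S(1,+0) = 105.0400; S(1,+1) = 116.3789
  k=2: S(2,-2) = 85.5688; S(2,-1) = 94.8059; S(2,+0) = 105.0400; S(2,+1) = 116.3789; S(2,+2) = 128.9418
Terminal payoffs V(N, j) = max(K - S_T, 0):
  V(2,-2) = 11.091153; V(2,-1) = 1.854137; V(2,+0) = 0.000000; V(2,+1) = 0.000000; V(2,+2) = 0.000000
Backward induction: V(k, j) = exp(-r*dt) * [p_u * V(k+1, j+1) + p_m * V(k+1, j) + p_d * V(k+1, j-1)]
  V(1,-1) = exp(-r*dt) * [p_u*0.000000 + p_m*1.854137 + p_d*11.091153] = 3.167437
  V(1,+0) = exp(-r*dt) * [p_u*0.000000 + p_m*0.000000 + p_d*1.854137] = 0.322911
  V(1,+1) = exp(-r*dt) * [p_u*0.000000 + p_m*0.000000 + p_d*0.000000] = 0.000000
  V(0,+0) = exp(-r*dt) * [p_u*0.000000 + p_m*0.322911 + p_d*3.167437] = 0.766861

Answer: Price = V(0,0) = 0.7669


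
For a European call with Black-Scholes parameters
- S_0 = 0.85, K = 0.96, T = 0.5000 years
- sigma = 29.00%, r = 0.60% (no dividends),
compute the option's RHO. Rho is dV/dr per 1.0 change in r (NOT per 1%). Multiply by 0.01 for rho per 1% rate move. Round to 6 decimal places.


Answer: Rho = 0.118597

Derivation:
d1 = -0.4763068107; d2 = -0.6813677773
phi(d1) = 0.3561609220; exp(-qT) = 1.0000000000; exp(-rT) = 0.9970044955
N(d2) = 0.2478194033
Rho = K*T*exp(-rT)*N(d2) = 0.9600 * 0.5000 * 0.9970044955 * 0.2478194033 = 0.118597


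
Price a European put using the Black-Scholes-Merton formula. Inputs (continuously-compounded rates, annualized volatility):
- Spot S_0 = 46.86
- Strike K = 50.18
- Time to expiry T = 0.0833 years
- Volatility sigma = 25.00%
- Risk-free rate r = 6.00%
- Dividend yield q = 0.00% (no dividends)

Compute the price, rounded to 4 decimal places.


Answer: Price = 3.4336

Derivation:
d1 = (ln(S/K) + (r - q + 0.5*sigma^2) * T) / (sigma * sqrt(T)) = -0.84334464
d2 = d1 - sigma * sqrt(T) = -0.91549899
exp(-rT) = 0.99501447; exp(-qT) = 1.00000000
P = K * exp(-rT) * N(-d2) - S_0 * exp(-qT) * N(-d1)
N(-d1) = 0.80048214; N(-d2) = 0.82003513
P = 50.1800 * 0.99501447 * 0.82003513 - 46.8600 * 1.00000000 * 0.80048214 = 3.4336


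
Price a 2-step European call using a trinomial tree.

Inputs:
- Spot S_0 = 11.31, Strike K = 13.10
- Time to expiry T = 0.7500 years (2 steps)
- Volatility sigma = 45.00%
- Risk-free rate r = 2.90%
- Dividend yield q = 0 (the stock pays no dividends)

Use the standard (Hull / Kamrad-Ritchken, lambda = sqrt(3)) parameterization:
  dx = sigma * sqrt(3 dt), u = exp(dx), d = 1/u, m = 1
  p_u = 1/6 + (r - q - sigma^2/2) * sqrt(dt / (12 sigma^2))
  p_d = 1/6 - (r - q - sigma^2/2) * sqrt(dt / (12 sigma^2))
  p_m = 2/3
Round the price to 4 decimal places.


Answer: Price = V(0,0) = 1.2298

Derivation:
dt = T/N = 0.375000; dx = sigma*sqrt(3*dt) = 0.477297
u = exp(dx) = 1.611712; d = 1/u = 0.620458
p_u = 0.138284, p_m = 0.666667, p_d = 0.195049
Discount per step: exp(-r*dt) = 0.989184
Stock lattice S(k, j) with j the centered position index:
  k=0: S(0,+0) = 11.3100
  k=1: S(1,-1) = 7.0174; S(1,+0) = 11.3100; S(1,+1) = 18.2285
  k=2: S(2,-2) = 4.3540; S(2,-1) = 7.0174; S(2,+0) = 11.3100; S(2,+1) = 18.2285; S(2,+2) = 29.3790
Terminal payoffs V(N, j) = max(S_T - K, 0):
  V(2,-2) = 0.000000; V(2,-1) = 0.000000; V(2,+0) = 0.000000; V(2,+1) = 5.128465; V(2,+2) = 16.279039
Backward induction: V(k, j) = exp(-r*dt) * [p_u * V(k+1, j+1) + p_m * V(k+1, j) + p_d * V(k+1, j-1)]
  V(1,-1) = exp(-r*dt) * [p_u*0.000000 + p_m*0.000000 + p_d*0.000000] = 0.000000
  V(1,+0) = exp(-r*dt) * [p_u*5.128465 + p_m*0.000000 + p_d*0.000000] = 0.701515
  V(1,+1) = exp(-r*dt) * [p_u*16.279039 + p_m*5.128465 + p_d*0.000000] = 5.608782
  V(0,+0) = exp(-r*dt) * [p_u*5.608782 + p_m*0.701515 + p_d*0.000000] = 1.229835


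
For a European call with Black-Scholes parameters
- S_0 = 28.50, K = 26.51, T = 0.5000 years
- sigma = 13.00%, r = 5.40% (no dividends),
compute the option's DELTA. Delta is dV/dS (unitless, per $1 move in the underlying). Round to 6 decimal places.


Answer: Delta = 0.870149

Derivation:
d1 = 1.1270963021; d2 = 1.0351724205
phi(d1) = 0.2113770929; exp(-qT) = 1.0000000000; exp(-rT) = 0.9733612415
N(d1) = 0.8701491167
Delta = exp(-qT) * N(d1) = 1.0000000000 * 0.8701491167 = 0.870149


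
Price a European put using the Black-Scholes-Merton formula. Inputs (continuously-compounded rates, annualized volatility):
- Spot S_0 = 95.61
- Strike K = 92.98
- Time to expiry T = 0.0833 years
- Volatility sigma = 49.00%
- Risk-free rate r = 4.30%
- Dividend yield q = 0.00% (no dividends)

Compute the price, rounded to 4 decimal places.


Answer: Price = 3.9557

Derivation:
d1 = (ln(S/K) + (r - q + 0.5*sigma^2) * T) / (sigma * sqrt(T)) = 0.29327058
d2 = d1 - sigma * sqrt(T) = 0.15184806
exp(-rT) = 0.99642451; exp(-qT) = 1.00000000
P = K * exp(-rT) * N(-d2) - S_0 * exp(-qT) * N(-d1)
N(-d1) = 0.38465767; N(-d2) = 0.43965339
P = 92.9800 * 0.99642451 * 0.43965339 - 95.6100 * 1.00000000 * 0.38465767 = 3.9557


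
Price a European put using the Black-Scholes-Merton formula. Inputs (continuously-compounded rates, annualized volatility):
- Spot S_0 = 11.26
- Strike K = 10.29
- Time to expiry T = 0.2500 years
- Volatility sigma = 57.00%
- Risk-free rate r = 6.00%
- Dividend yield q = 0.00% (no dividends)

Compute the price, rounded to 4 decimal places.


Answer: Price = 0.7315

Derivation:
d1 = (ln(S/K) + (r - q + 0.5*sigma^2) * T) / (sigma * sqrt(T)) = 0.51121605
d2 = d1 - sigma * sqrt(T) = 0.22621605
exp(-rT) = 0.98511194; exp(-qT) = 1.00000000
P = K * exp(-rT) * N(-d2) - S_0 * exp(-qT) * N(-d1)
N(-d1) = 0.30459989; N(-d2) = 0.41051670
P = 10.2900 * 0.98511194 * 0.41051670 - 11.2600 * 1.00000000 * 0.30459989 = 0.7315


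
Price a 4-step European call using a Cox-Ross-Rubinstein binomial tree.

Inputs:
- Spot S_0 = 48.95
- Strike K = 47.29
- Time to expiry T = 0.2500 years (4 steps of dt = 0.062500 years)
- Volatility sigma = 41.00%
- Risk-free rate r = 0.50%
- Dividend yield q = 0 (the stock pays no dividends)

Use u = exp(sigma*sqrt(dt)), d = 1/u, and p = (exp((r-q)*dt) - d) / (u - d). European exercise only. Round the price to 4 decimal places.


Answer: Price = V(0,0) = 4.8633

Derivation:
dt = T/N = 0.062500
u = exp(sigma*sqrt(dt)) = 1.107937; d = 1/u = 0.902578
p = (exp((r-q)*dt) - d) / (u - d) = 0.475919
Discount per step: exp(-r*dt) = 0.999688
Stock lattice S(k, i) with i counting down-moves:
  k=0: S(0,0) = 48.9500
  k=1: S(1,0) = 54.2335; S(1,1) = 44.1812
  k=2: S(2,0) = 60.0874; S(2,1) = 48.9500; S(2,2) = 39.8770
  k=3: S(3,0) = 66.5730; S(3,1) = 54.2335; S(3,2) = 44.1812; S(3,3) = 35.9921
  k=4: S(4,0) = 73.7587; S(4,1) = 60.0874; S(4,2) = 48.9500; S(4,3) = 39.8770; S(4,4) = 32.4857
Terminal payoffs V(N, i) = max(S_T - K, 0):
  V(4,0) = 26.468731; V(4,1) = 12.797352; V(4,2) = 1.660000; V(4,3) = 0.000000; V(4,4) = 0.000000
Backward induction: V(k, i) = exp(-r*dt) * [p * V(k+1, i) + (1-p) * V(k+1, i+1)].
  V(3,0) = exp(-r*dt) * [p*26.468731 + (1-p)*12.797352] = 19.297794
  V(3,1) = exp(-r*dt) * [p*12.797352 + (1-p)*1.660000] = 6.958307
  V(3,2) = exp(-r*dt) * [p*1.660000 + (1-p)*0.000000] = 0.789779
  V(3,3) = exp(-r*dt) * [p*0.000000 + (1-p)*0.000000] = 0.000000
  V(2,0) = exp(-r*dt) * [p*19.297794 + (1-p)*6.958307] = 12.826899
  V(2,1) = exp(-r*dt) * [p*6.958307 + (1-p)*0.789779] = 3.724337
  V(2,2) = exp(-r*dt) * [p*0.789779 + (1-p)*0.000000] = 0.375754
  V(1,0) = exp(-r*dt) * [p*12.826899 + (1-p)*3.724337] = 8.053905
  V(1,1) = exp(-r*dt) * [p*3.724337 + (1-p)*0.375754] = 1.968794
  V(0,0) = exp(-r*dt) * [p*8.053905 + (1-p)*1.968794] = 4.863296


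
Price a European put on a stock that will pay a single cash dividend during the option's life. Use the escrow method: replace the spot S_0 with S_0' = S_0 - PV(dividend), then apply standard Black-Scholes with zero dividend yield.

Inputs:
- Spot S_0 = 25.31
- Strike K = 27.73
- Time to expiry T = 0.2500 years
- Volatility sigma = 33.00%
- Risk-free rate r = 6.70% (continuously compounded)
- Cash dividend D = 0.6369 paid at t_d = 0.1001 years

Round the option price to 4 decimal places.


Answer: Price = 3.3065

Derivation:
PV(D) = D * exp(-r * t_d) = 0.6369 * 0.99331574 = 0.63264279
S_0' = S_0 - PV(D) = 25.3100 - 0.63264279 = 24.67735721
d1 = (ln(S_0'/K) + (r + sigma^2/2)*T) / (sigma*sqrt(T)) = -0.52282575
d2 = d1 - sigma*sqrt(T) = -0.68782575
exp(-rT) = 0.98338950
N(-d1) = 0.69945224; N(-d2) = 0.75421874
P = K * exp(-rT) * N(-d2) - S_0' * N(-d1) = 27.7300 * 0.98338950 * 0.75421874 - 24.67735721 * 0.69945224 = 3.3065


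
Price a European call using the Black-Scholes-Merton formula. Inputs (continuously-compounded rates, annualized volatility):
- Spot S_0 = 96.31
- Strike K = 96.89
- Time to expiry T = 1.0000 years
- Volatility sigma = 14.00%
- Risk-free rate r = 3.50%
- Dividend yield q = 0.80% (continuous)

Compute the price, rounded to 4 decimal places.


Answer: Price = 6.3282

Derivation:
d1 = (ln(S/K) + (r - q + 0.5*sigma^2) * T) / (sigma * sqrt(T)) = 0.21997029
d2 = d1 - sigma * sqrt(T) = 0.07997029
exp(-rT) = 0.96560542; exp(-qT) = 0.99203191
C = S_0 * exp(-qT) * N(d1) - K * exp(-rT) * N(d2)
N(d1) = 0.58705286; N(d2) = 0.53186956
C = 96.3100 * 0.99203191 * 0.58705286 - 96.8900 * 0.96560542 * 0.53186956 = 6.3282


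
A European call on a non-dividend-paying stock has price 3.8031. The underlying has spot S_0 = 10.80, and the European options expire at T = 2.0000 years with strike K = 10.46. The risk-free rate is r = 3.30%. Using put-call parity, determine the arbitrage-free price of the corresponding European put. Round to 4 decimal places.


Put-call parity: C - P = S_0 * exp(-qT) - K * exp(-rT).
S_0 * exp(-qT) = 10.8000 * 1.00000000 = 10.80000000
K * exp(-rT) = 10.4600 * 0.93613086 = 9.79192884
P = C - S*exp(-qT) + K*exp(-rT)
P = 3.8031 - 10.80000000 + 9.79192884 = 2.7950

Answer: Put price = 2.7950


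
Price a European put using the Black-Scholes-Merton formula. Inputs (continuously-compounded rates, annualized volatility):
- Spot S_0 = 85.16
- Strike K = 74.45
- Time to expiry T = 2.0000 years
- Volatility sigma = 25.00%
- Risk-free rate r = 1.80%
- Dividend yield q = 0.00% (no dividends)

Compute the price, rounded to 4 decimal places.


Answer: Price = 5.5802

Derivation:
d1 = (ln(S/K) + (r - q + 0.5*sigma^2) * T) / (sigma * sqrt(T)) = 0.65875222
d2 = d1 - sigma * sqrt(T) = 0.30519883
exp(-rT) = 0.96464029; exp(-qT) = 1.00000000
P = K * exp(-rT) * N(-d2) - S_0 * exp(-qT) * N(-d1)
N(-d1) = 0.25502745; N(-d2) = 0.38010736
P = 74.4500 * 0.96464029 * 0.38010736 - 85.1600 * 1.00000000 * 0.25502745 = 5.5802


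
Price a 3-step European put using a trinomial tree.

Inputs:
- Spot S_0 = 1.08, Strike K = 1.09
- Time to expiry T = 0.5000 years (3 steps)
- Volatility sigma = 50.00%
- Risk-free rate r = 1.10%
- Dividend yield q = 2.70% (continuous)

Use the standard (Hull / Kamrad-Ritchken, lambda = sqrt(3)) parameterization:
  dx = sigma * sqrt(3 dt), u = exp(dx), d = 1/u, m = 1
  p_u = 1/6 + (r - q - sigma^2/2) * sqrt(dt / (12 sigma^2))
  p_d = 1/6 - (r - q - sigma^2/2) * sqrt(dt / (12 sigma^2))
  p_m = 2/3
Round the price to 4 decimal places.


dt = T/N = 0.166667; dx = sigma*sqrt(3*dt) = 0.353553
u = exp(dx) = 1.424119; d = 1/u = 0.702189
p_u = 0.133433, p_m = 0.666667, p_d = 0.199901
Discount per step: exp(-r*dt) = 0.998168
Stock lattice S(k, j) with j the centered position index:
  k=0: S(0,+0) = 1.0800
  k=1: S(1,-1) = 0.7584; S(1,+0) = 1.0800; S(1,+1) = 1.5380
  k=2: S(2,-2) = 0.5325; S(2,-1) = 0.7584; S(2,+0) = 1.0800; S(2,+1) = 1.5380; S(2,+2) = 2.1904
  k=3: S(3,-3) = 0.3739; S(3,-2) = 0.5325; S(3,-1) = 0.7584; S(3,+0) = 1.0800; S(3,+1) = 1.5380; S(3,+2) = 2.1904; S(3,+3) = 3.1193
Terminal payoffs V(N, j) = max(K - S_T, 0):
  V(3,-3) = 0.716075; V(3,-2) = 0.557486; V(3,-1) = 0.331636; V(3,+0) = 0.010000; V(3,+1) = 0.000000; V(3,+2) = 0.000000; V(3,+3) = 0.000000
Backward induction: V(k, j) = exp(-r*dt) * [p_u * V(k+1, j+1) + p_m * V(k+1, j) + p_d * V(k+1, j-1)]
  V(2,-2) = exp(-r*dt) * [p_u*0.331636 + p_m*0.557486 + p_d*0.716075] = 0.558028
  V(2,-1) = exp(-r*dt) * [p_u*0.010000 + p_m*0.331636 + p_d*0.557486] = 0.333256
  V(2,+0) = exp(-r*dt) * [p_u*0.000000 + p_m*0.010000 + p_d*0.331636] = 0.072827
  V(2,+1) = exp(-r*dt) * [p_u*0.000000 + p_m*0.000000 + p_d*0.010000] = 0.001995
  V(2,+2) = exp(-r*dt) * [p_u*0.000000 + p_m*0.000000 + p_d*0.000000] = 0.000000
  V(1,-1) = exp(-r*dt) * [p_u*0.072827 + p_m*0.333256 + p_d*0.558028] = 0.342809
  V(1,+0) = exp(-r*dt) * [p_u*0.001995 + p_m*0.072827 + p_d*0.333256] = 0.115224
  V(1,+1) = exp(-r*dt) * [p_u*0.000000 + p_m*0.001995 + p_d*0.072827] = 0.015859
  V(0,+0) = exp(-r*dt) * [p_u*0.015859 + p_m*0.115224 + p_d*0.342809] = 0.147190

Answer: Price = V(0,0) = 0.1472


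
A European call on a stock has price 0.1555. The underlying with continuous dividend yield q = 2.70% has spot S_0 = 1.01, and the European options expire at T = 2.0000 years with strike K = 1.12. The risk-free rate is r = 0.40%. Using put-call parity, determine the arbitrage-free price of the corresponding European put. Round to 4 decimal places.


Put-call parity: C - P = S_0 * exp(-qT) - K * exp(-rT).
S_0 * exp(-qT) = 1.0100 * 0.94743211 = 0.95690643
K * exp(-rT) = 1.1200 * 0.99203191 = 1.11107574
P = C - S*exp(-qT) + K*exp(-rT)
P = 0.1555 - 0.95690643 + 1.11107574 = 0.3097

Answer: Put price = 0.3097


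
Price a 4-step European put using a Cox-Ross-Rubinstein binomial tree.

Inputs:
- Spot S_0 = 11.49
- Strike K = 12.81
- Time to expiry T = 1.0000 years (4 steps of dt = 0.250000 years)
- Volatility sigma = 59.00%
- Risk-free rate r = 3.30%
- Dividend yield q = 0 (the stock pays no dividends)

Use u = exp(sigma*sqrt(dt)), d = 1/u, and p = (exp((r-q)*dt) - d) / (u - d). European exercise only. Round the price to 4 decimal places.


dt = T/N = 0.250000
u = exp(sigma*sqrt(dt)) = 1.343126; d = 1/u = 0.744532
p = (exp((r-q)*dt) - d) / (u - d) = 0.440620
Discount per step: exp(-r*dt) = 0.991784
Stock lattice S(k, i) with i counting down-moves:
  k=0: S(0,0) = 11.4900
  k=1: S(1,0) = 15.4325; S(1,1) = 8.5547
  k=2: S(2,0) = 20.7278; S(2,1) = 11.4900; S(2,2) = 6.3692
  k=3: S(3,0) = 27.8401; S(3,1) = 15.4325; S(3,2) = 8.5547; S(3,3) = 4.7421
  k=4: S(4,0) = 37.3928; S(4,1) = 20.7278; S(4,2) = 11.4900; S(4,3) = 6.3692; S(4,4) = 3.5306
Terminal payoffs V(N, i) = max(K - S_T, 0):
  V(4,0) = 0.000000; V(4,1) = 0.000000; V(4,2) = 1.320000; V(4,3) = 6.440779; V(4,4) = 9.279367
Backward induction: V(k, i) = exp(-r*dt) * [p * V(k+1, i) + (1-p) * V(k+1, i+1)].
  V(3,0) = exp(-r*dt) * [p*0.000000 + (1-p)*0.000000] = 0.000000
  V(3,1) = exp(-r*dt) * [p*0.000000 + (1-p)*1.320000] = 0.732316
  V(3,2) = exp(-r*dt) * [p*1.320000 + (1-p)*6.440779] = 4.150084
  V(3,3) = exp(-r*dt) * [p*6.440779 + (1-p)*9.279367] = 7.962666
  V(2,0) = exp(-r*dt) * [p*0.000000 + (1-p)*0.732316] = 0.406277
  V(2,1) = exp(-r*dt) * [p*0.732316 + (1-p)*4.150084] = 2.622424
  V(2,2) = exp(-r*dt) * [p*4.150084 + (1-p)*7.962666] = 6.231149
  V(1,0) = exp(-r*dt) * [p*0.406277 + (1-p)*2.622424] = 1.632424
  V(1,1) = exp(-r*dt) * [p*2.622424 + (1-p)*6.231149] = 4.602943
  V(0,0) = exp(-r*dt) * [p*1.632424 + (1-p)*4.602943] = 3.267010

Answer: Price = V(0,0) = 3.2670


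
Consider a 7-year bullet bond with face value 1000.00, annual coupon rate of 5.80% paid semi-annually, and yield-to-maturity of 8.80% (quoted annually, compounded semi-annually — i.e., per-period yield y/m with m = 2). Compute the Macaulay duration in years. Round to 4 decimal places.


Coupon per period c = face * coupon_rate / m = 29.000000
Periods per year m = 2; per-period yield y/m = 0.044000
Number of cashflows N = 14
Cashflows (t years, CF_t, discount factor 1/(1+y/m)^(m*t), PV):
  t = 0.5000: CF_t = 29.000000, DF = 0.957854, PV = 27.777778
  t = 1.0000: CF_t = 29.000000, DF = 0.917485, PV = 26.607067
  t = 1.5000: CF_t = 29.000000, DF = 0.878817, PV = 25.485696
  t = 2.0000: CF_t = 29.000000, DF = 0.841779, PV = 24.411586
  t = 2.5000: CF_t = 29.000000, DF = 0.806302, PV = 23.382746
  t = 3.0000: CF_t = 29.000000, DF = 0.772320, PV = 22.397266
  t = 3.5000: CF_t = 29.000000, DF = 0.739770, PV = 21.453320
  t = 4.0000: CF_t = 29.000000, DF = 0.708592, PV = 20.549157
  t = 4.5000: CF_t = 29.000000, DF = 0.678728, PV = 19.683100
  t = 5.0000: CF_t = 29.000000, DF = 0.650122, PV = 18.853545
  t = 5.5000: CF_t = 29.000000, DF = 0.622722, PV = 18.058951
  t = 6.0000: CF_t = 29.000000, DF = 0.596477, PV = 17.297846
  t = 6.5000: CF_t = 29.000000, DF = 0.571339, PV = 16.568818
  t = 7.0000: CF_t = 1029.000000, DF = 0.547259, PV = 563.129649
Price P = sum_t PV_t = 845.656523
Macaulay numerator sum_t t * PV_t:
  t * PV_t at t = 0.5000: 13.888889
  t * PV_t at t = 1.0000: 26.607067
  t * PV_t at t = 1.5000: 38.228544
  t * PV_t at t = 2.0000: 48.823173
  t * PV_t at t = 2.5000: 58.456864
  t * PV_t at t = 3.0000: 67.191798
  t * PV_t at t = 3.5000: 75.086619
  t * PV_t at t = 4.0000: 82.196628
  t * PV_t at t = 4.5000: 88.573952
  t * PV_t at t = 5.0000: 94.267723
  t * PV_t at t = 5.5000: 99.324229
  t * PV_t at t = 6.0000: 103.787073
  t * PV_t at t = 6.5000: 107.697314
  t * PV_t at t = 7.0000: 3941.907540
Macaulay duration D = (sum_t t * PV_t) / P = 4846.037413 / 845.656523 = 5.730503

Answer: Macaulay duration = 5.7305 years


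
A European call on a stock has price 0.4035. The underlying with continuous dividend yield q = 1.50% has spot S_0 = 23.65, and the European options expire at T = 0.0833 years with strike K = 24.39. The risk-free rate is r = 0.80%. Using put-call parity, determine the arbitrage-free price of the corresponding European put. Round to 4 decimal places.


Answer: Put price = 1.1568

Derivation:
Put-call parity: C - P = S_0 * exp(-qT) - K * exp(-rT).
S_0 * exp(-qT) = 23.6500 * 0.99875128 = 23.62046778
K * exp(-rT) = 24.3900 * 0.99933382 = 24.37375192
P = C - S*exp(-qT) + K*exp(-rT)
P = 0.4035 - 23.62046778 + 24.37375192 = 1.1568


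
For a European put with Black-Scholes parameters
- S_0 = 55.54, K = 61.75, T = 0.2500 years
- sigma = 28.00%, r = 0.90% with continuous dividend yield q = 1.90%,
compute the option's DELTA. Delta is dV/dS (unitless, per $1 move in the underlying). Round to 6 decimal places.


Answer: Delta = -0.755974

Derivation:
d1 = -0.7049320974; d2 = -0.8449320974
phi(d1) = 0.3111739607; exp(-qT) = 0.9952612634; exp(-rT) = 0.9977525294
N(-d1) = 0.7595737529
Delta = -exp(-qT) * N(-d1) = -0.9952612634 * 0.7595737529 = -0.755974


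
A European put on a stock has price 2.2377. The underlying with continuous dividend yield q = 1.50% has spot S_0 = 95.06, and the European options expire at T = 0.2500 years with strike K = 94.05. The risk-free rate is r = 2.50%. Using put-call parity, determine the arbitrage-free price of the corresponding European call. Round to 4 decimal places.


Put-call parity: C - P = S_0 * exp(-qT) - K * exp(-rT).
S_0 * exp(-qT) = 95.0600 * 0.99625702 = 94.70419256
K * exp(-rT) = 94.0500 * 0.99376949 = 93.46402059
C = P + S*exp(-qT) - K*exp(-rT)
C = 2.2377 + 94.70419256 - 93.46402059 = 3.4779

Answer: Call price = 3.4779


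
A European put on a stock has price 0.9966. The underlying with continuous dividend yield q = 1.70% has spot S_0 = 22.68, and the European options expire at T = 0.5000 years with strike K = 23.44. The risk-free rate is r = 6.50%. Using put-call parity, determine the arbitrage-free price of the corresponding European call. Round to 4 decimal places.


Answer: Call price = 0.7942

Derivation:
Put-call parity: C - P = S_0 * exp(-qT) - K * exp(-rT).
S_0 * exp(-qT) = 22.6800 * 0.99153602 = 22.48803700
K * exp(-rT) = 23.4400 * 0.96802245 = 22.69044622
C = P + S*exp(-qT) - K*exp(-rT)
C = 0.9966 + 22.48803700 - 22.69044622 = 0.7942


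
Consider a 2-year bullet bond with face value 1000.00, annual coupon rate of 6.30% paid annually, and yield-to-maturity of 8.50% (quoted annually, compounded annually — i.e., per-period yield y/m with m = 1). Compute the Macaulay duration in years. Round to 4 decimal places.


Answer: Macaulay duration = 1.9396 years

Derivation:
Coupon per period c = face * coupon_rate / m = 63.000000
Periods per year m = 1; per-period yield y/m = 0.085000
Number of cashflows N = 2
Cashflows (t years, CF_t, discount factor 1/(1+y/m)^(m*t), PV):
  t = 1.0000: CF_t = 63.000000, DF = 0.921659, PV = 58.064516
  t = 2.0000: CF_t = 1063.000000, DF = 0.849455, PV = 902.970970
Price P = sum_t PV_t = 961.035486
Macaulay numerator sum_t t * PV_t:
  t * PV_t at t = 1.0000: 58.064516
  t * PV_t at t = 2.0000: 1805.941940
Macaulay duration D = (sum_t t * PV_t) / P = 1864.006456 / 961.035486 = 1.939581


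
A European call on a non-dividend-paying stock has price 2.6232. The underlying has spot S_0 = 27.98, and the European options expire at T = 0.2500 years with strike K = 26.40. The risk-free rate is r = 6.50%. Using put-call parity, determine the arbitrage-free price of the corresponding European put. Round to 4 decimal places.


Answer: Put price = 0.6177

Derivation:
Put-call parity: C - P = S_0 * exp(-qT) - K * exp(-rT).
S_0 * exp(-qT) = 27.9800 * 1.00000000 = 27.98000000
K * exp(-rT) = 26.4000 * 0.98388132 = 25.97446682
P = C - S*exp(-qT) + K*exp(-rT)
P = 2.6232 - 27.98000000 + 25.97446682 = 0.6177


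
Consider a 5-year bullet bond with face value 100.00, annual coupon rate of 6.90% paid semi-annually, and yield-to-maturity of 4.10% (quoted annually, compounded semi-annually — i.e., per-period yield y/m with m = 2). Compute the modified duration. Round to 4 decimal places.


Coupon per period c = face * coupon_rate / m = 3.450000
Periods per year m = 2; per-period yield y/m = 0.020500
Number of cashflows N = 10
Cashflows (t years, CF_t, discount factor 1/(1+y/m)^(m*t), PV):
  t = 0.5000: CF_t = 3.450000, DF = 0.979912, PV = 3.380696
  t = 1.0000: CF_t = 3.450000, DF = 0.960227, PV = 3.312784
  t = 1.5000: CF_t = 3.450000, DF = 0.940938, PV = 3.246236
  t = 2.0000: CF_t = 3.450000, DF = 0.922036, PV = 3.181025
  t = 2.5000: CF_t = 3.450000, DF = 0.903514, PV = 3.117124
  t = 3.0000: CF_t = 3.450000, DF = 0.885364, PV = 3.054506
  t = 3.5000: CF_t = 3.450000, DF = 0.867579, PV = 2.993147
  t = 4.0000: CF_t = 3.450000, DF = 0.850151, PV = 2.933020
  t = 4.5000: CF_t = 3.450000, DF = 0.833073, PV = 2.874101
  t = 5.0000: CF_t = 103.450000, DF = 0.816338, PV = 84.450146
Price P = sum_t PV_t = 112.542784
First compute Macaulay numerator sum_t t * PV_t:
  t * PV_t at t = 0.5000: 1.690348
  t * PV_t at t = 1.0000: 3.312784
  t * PV_t at t = 1.5000: 4.869354
  t * PV_t at t = 2.0000: 6.362050
  t * PV_t at t = 2.5000: 7.792809
  t * PV_t at t = 3.0000: 9.163519
  t * PV_t at t = 3.5000: 10.476014
  t * PV_t at t = 4.0000: 11.732080
  t * PV_t at t = 4.5000: 12.933454
  t * PV_t at t = 5.0000: 422.250730
Macaulay duration D = 490.583142 / 112.542784 = 4.359081
Modified duration = D / (1 + y/m) = 4.359081 / (1 + 0.020500) = 4.271515

Answer: Modified duration = 4.2715


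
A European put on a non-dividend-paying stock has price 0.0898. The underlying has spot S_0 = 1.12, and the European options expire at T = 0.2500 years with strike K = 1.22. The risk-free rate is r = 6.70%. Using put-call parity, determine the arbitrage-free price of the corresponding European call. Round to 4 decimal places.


Put-call parity: C - P = S_0 * exp(-qT) - K * exp(-rT).
S_0 * exp(-qT) = 1.1200 * 1.00000000 = 1.12000000
K * exp(-rT) = 1.2200 * 0.98338950 = 1.19973519
C = P + S*exp(-qT) - K*exp(-rT)
C = 0.0898 + 1.12000000 - 1.19973519 = 0.0101

Answer: Call price = 0.0101


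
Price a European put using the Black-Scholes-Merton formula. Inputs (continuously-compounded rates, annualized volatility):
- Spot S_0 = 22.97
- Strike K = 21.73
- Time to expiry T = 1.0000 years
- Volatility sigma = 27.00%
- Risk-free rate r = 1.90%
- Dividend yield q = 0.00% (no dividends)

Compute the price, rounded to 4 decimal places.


Answer: Price = 1.6430

Derivation:
d1 = (ln(S/K) + (r - q + 0.5*sigma^2) * T) / (sigma * sqrt(T)) = 0.41090823
d2 = d1 - sigma * sqrt(T) = 0.14090823
exp(-rT) = 0.98117936; exp(-qT) = 1.00000000
P = K * exp(-rT) * N(-d2) - S_0 * exp(-qT) * N(-d1)
N(-d1) = 0.34056991; N(-d2) = 0.44397122
P = 21.7300 * 0.98117936 * 0.44397122 - 22.9700 * 1.00000000 * 0.34056991 = 1.6430


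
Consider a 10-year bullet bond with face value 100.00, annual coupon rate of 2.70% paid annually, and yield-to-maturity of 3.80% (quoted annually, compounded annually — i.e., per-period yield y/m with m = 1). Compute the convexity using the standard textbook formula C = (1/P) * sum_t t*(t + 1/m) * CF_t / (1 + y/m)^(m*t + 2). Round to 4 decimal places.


Coupon per period c = face * coupon_rate / m = 2.700000
Periods per year m = 1; per-period yield y/m = 0.038000
Number of cashflows N = 10
Cashflows (t years, CF_t, discount factor 1/(1+y/m)^(m*t), PV):
  t = 1.0000: CF_t = 2.700000, DF = 0.963391, PV = 2.601156
  t = 2.0000: CF_t = 2.700000, DF = 0.928122, PV = 2.505931
  t = 3.0000: CF_t = 2.700000, DF = 0.894145, PV = 2.414191
  t = 4.0000: CF_t = 2.700000, DF = 0.861411, PV = 2.325811
  t = 5.0000: CF_t = 2.700000, DF = 0.829876, PV = 2.240665
  t = 6.0000: CF_t = 2.700000, DF = 0.799495, PV = 2.158637
  t = 7.0000: CF_t = 2.700000, DF = 0.770227, PV = 2.079612
  t = 8.0000: CF_t = 2.700000, DF = 0.742030, PV = 2.003480
  t = 9.0000: CF_t = 2.700000, DF = 0.714865, PV = 1.930135
  t = 10.0000: CF_t = 102.700000, DF = 0.688694, PV = 70.728901
Price P = sum_t PV_t = 90.988518
Convexity numerator sum_t t*(t + 1/m) * CF_t / (1+y/m)^(m*t + 2):
  t = 1.0000: term = 4.828383
  t = 2.0000: term = 13.954864
  t = 3.0000: term = 26.887984
  t = 4.0000: term = 43.172743
  t = 5.0000: term = 62.388356
  t = 6.0000: term = 84.146145
  t = 7.0000: term = 108.087534
  t = 8.0000: term = 133.882165
  t = 9.0000: term = 161.226113
  t = 10.0000: term = 7220.959125
Convexity = (1/P) * sum = 7859.533412 / 90.988518 = 86.379398

Answer: Convexity = 86.3794
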